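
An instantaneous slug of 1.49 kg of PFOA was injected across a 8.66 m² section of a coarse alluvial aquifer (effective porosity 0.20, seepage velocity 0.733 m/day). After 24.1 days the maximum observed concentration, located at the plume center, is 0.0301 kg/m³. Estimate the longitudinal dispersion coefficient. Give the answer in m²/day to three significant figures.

At the plume center C_max = M/(n_e·A·√(4πDt)), so D = M²/(4πt·(n_e·A·C_max)²).
n_e·A·C_max = 0.20 × 8.66 × 0.0301 = 0.05213 kg/m.
D = 1.49²/(4π × 24.1 × 0.05213²) = 2.70 m²/day.

2.70 m²/day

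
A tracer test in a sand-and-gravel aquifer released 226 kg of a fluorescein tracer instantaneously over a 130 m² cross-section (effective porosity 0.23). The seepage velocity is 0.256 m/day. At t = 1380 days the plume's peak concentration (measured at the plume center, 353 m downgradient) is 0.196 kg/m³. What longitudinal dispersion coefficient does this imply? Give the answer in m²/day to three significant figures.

At the plume center C_max = M/(n_e·A·√(4πDt)), so D = M²/(4πt·(n_e·A·C_max)²).
n_e·A·C_max = 0.23 × 130 × 0.196 = 5.860 kg/m.
D = 226²/(4π × 1380 × 5.860²) = 0.0858 m²/day.

0.0858 m²/day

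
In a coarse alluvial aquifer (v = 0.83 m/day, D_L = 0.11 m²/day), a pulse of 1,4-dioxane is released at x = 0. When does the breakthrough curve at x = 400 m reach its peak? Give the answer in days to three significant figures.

482 days

For the 1D instantaneous-source solution, setting ∂C/∂t = 0 at fixed x gives v²t² + 2Dt − x² = 0, so t = (√(D² + v²x²) − D)/v².
√(D² + v²x²) = √(0.11² + 0.83² × 400²) = 332.0; v² = 0.6889.
t = (332.0 − 0.11)/0.6889 = 482 days (vs. the pure-advection estimate x/v = 482 d).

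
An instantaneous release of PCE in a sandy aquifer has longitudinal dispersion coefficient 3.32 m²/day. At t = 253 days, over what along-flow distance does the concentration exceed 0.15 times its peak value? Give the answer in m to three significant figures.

160 m

The plume is Gaussian with σ = √(2Dt) = √(2 × 3.32 × 253) = 40.99 m.
C/C_peak = exp(−Δx²/(2σ²)) = 0.15 ⇒ Δx = σ·√(−2 ln 0.15) = 40.99 × 1.948 = 79.85 m.
Width = 2Δx = 160 m.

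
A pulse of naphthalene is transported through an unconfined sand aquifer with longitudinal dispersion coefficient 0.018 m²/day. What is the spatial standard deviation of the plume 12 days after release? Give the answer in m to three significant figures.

Dispersive spreading gives a Gaussian with σ² = 2Dt; advection only shifts the center.
σ = √(2 × 0.018 × 12) = 0.657 m.

0.657 m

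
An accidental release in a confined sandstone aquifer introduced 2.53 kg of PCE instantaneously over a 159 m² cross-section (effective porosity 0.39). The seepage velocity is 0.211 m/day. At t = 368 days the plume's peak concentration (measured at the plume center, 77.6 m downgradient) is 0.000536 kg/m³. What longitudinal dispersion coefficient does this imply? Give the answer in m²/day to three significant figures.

1.25 m²/day

At the plume center C_max = M/(n_e·A·√(4πDt)), so D = M²/(4πt·(n_e·A·C_max)²).
n_e·A·C_max = 0.39 × 159 × 0.000536 = 0.03324 kg/m.
D = 2.53²/(4π × 368 × 0.03324²) = 1.25 m²/day.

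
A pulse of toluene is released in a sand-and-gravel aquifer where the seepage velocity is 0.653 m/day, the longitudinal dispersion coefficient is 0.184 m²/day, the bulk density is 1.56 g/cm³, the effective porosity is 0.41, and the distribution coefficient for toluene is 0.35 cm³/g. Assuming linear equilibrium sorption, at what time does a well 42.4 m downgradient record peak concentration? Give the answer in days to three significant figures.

150 days

Retardation factor R = 1 + ρ_b·K_d/n = 1 + 1.56 × 0.35/0.41 = 2.332.
Sorption retards both mechanisms: v_R = v/R = 0.2800 m/day, D_R = D/R = 0.07890 m²/day.
Peak time from v_R²t² + 2D_R t − x² = 0: t = (√(D_R² + v_R²x²) − D_R)/v_R².
√(D_R² + v_R²x²) = √(0.07890² + 0.2800² × 42.4²) = 11.87; v_R² = 0.07840.
t = (11.87 − 0.07890)/0.07840 = 150 days.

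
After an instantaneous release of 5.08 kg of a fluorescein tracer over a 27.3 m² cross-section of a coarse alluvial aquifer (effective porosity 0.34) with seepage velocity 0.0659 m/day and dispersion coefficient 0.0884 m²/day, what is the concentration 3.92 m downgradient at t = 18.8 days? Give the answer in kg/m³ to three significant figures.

For an instantaneous plane source, C(x,t) = M/(n_e·A·√(4πDt)) · exp(−(x−vt)²/(4Dt)), with n_e·A the pore (flow) area.
Plume center vt = 0.0659 × 18.8 = 1.23892 m, so the well at 3.92 m is 2.68108 m downgradient of the peak.
√(4πDt) = 4.570 m, giving peak height M/(n_e·A·√(4πDt)) = 5.08/(0.34 × 27.3 × 4.570) = 0.1198 kg/m³.
(x−vt)²/(4Dt) = (2.68108)²/(4 × 0.0884 × 18.8) = 1.081; exp(−1.081) = 0.3393.
C = 0.1198 × 0.3393 = 0.0406 kg/m³.

0.0406 kg/m³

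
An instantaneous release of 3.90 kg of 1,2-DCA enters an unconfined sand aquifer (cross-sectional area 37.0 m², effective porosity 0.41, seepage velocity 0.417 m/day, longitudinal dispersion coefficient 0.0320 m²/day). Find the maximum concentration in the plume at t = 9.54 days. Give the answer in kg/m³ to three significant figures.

0.131 kg/m³

The peak of an instantaneous 1D plume sits at x = vt; there the Gaussian factor is 1 and C_max = M/(n_e·A·√(4πDt)), where n_e·A is the pore area the mass is dissolved in.
√(4πDt) = √(4π × 0.0320 × 9.54) = 1.959 m, so C_max = 3.90/(0.41 × 37.0 × 1.959) = 0.131 kg/m³.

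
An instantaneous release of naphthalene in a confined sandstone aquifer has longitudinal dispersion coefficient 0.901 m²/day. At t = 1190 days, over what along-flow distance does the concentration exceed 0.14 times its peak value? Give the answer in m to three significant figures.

184 m

The plume is Gaussian with σ = √(2Dt) = √(2 × 0.901 × 1190) = 46.31 m.
C/C_peak = exp(−Δx²/(2σ²)) = 0.14 ⇒ Δx = σ·√(−2 ln 0.14) = 46.31 × 1.983 = 91.83 m.
Width = 2Δx = 184 m.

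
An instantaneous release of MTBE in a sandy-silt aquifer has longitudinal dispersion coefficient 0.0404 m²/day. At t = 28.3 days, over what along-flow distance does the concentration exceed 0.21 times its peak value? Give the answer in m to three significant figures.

The plume is Gaussian with σ = √(2Dt) = √(2 × 0.0404 × 28.3) = 1.512 m.
C/C_peak = exp(−Δx²/(2σ²)) = 0.21 ⇒ Δx = σ·√(−2 ln 0.21) = 1.512 × 1.767 = 2.672 m.
Width = 2Δx = 5.34 m.

5.34 m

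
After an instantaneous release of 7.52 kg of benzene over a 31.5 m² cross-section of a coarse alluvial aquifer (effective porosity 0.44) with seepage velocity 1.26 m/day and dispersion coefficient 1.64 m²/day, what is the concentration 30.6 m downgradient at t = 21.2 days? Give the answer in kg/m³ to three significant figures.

For an instantaneous plane source, C(x,t) = M/(n_e·A·√(4πDt)) · exp(−(x−vt)²/(4Dt)), with n_e·A the pore (flow) area.
Plume center vt = 1.26 × 21.2 = 26.712 m, so the well at 30.6 m is 3.888 m downgradient of the peak.
√(4πDt) = 20.90 m, giving peak height M/(n_e·A·√(4πDt)) = 7.52/(0.44 × 31.5 × 20.90) = 0.02596 kg/m³.
(x−vt)²/(4Dt) = (3.888)²/(4 × 1.64 × 21.2) = 0.1087; exp(−0.1087) = 0.8970.
C = 0.02596 × 0.8970 = 0.0233 kg/m³.

0.0233 kg/m³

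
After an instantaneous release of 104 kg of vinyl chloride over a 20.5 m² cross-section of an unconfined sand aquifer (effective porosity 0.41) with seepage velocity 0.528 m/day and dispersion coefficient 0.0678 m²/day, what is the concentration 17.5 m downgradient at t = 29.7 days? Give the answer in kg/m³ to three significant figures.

1.63 kg/m³

For an instantaneous plane source, C(x,t) = M/(n_e·A·√(4πDt)) · exp(−(x−vt)²/(4Dt)), with n_e·A the pore (flow) area.
Plume center vt = 0.528 × 29.7 = 15.6816 m, so the well at 17.5 m is 1.8184 m downgradient of the peak.
√(4πDt) = 5.030 m, giving peak height M/(n_e·A·√(4πDt)) = 104/(0.41 × 20.5 × 5.030) = 2.460 kg/m³.
(x−vt)²/(4Dt) = (1.8184)²/(4 × 0.0678 × 29.7) = 0.4105; exp(−0.4105) = 0.6633.
C = 2.460 × 0.6633 = 1.63 kg/m³.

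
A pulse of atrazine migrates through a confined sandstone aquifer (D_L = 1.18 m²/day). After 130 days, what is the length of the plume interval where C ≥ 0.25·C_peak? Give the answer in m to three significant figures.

The plume is Gaussian with σ = √(2Dt) = √(2 × 1.18 × 130) = 17.52 m.
C/C_peak = exp(−Δx²/(2σ²)) = 0.25 ⇒ Δx = σ·√(−2 ln 0.25) = 17.52 × 1.665 = 29.17 m.
Width = 2Δx = 58.3 m.

58.3 m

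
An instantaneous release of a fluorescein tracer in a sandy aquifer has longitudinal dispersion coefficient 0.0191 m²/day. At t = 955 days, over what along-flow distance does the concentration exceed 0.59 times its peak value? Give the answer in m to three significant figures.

The plume is Gaussian with σ = √(2Dt) = √(2 × 0.0191 × 955) = 6.040 m.
C/C_peak = exp(−Δx²/(2σ²)) = 0.59 ⇒ Δx = σ·√(−2 ln 0.59) = 6.040 × 1.027 = 6.203 m.
Width = 2Δx = 12.4 m.

12.4 m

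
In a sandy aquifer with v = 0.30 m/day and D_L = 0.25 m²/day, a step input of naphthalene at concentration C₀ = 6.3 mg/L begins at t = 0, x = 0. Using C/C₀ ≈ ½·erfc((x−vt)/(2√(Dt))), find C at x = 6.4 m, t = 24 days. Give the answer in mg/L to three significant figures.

For a continuous step input, C/C₀ ≈ ½·erfc((x−vt)/(2√(Dt))).
vt = 0.30 × 24 = 7.2 m and 2√(Dt) = 2√(0.25 × 24) = 4.899 m.
Argument (x−vt)/(2√(Dt)) = (6.4 − 7.2)/4.899 = -0.1633; ½·erfc(-0.1633) = 0.5913.
C = 6.3 × 0.5913 = 3.73 mg/L.

3.73 mg/L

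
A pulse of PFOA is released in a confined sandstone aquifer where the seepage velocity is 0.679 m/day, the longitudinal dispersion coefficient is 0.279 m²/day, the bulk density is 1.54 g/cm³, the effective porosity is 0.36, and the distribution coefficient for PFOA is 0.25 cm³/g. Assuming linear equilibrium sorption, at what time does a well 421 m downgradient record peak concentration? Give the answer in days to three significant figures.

Retardation factor R = 1 + ρ_b·K_d/n = 1 + 1.54 × 0.25/0.36 = 2.069.
Sorption retards both mechanisms: v_R = v/R = 0.3282 m/day, D_R = D/R = 0.1348 m²/day.
Peak time from v_R²t² + 2D_R t − x² = 0: t = (√(D_R² + v_R²x²) − D_R)/v_R².
√(D_R² + v_R²x²) = √(0.1348² + 0.3282² × 421²) = 138.2; v_R² = 0.1077.
t = (138.2 − 0.1348)/0.1077 = 1280 days.

1280 days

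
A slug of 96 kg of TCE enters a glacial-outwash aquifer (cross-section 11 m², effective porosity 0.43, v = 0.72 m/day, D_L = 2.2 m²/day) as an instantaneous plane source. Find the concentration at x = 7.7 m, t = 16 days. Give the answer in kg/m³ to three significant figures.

0.870 kg/m³

For an instantaneous plane source, C(x,t) = M/(n_e·A·√(4πDt)) · exp(−(x−vt)²/(4Dt)), with n_e·A the pore (flow) area.
Plume center vt = 0.72 × 16 = 11.52 m, so the well at 7.7 m is 3.82 m upgradient of the peak.
√(4πDt) = 21.03 m, giving peak height M/(n_e·A·√(4πDt)) = 96/(0.43 × 11 × 21.03) = 0.9651 kg/m³.
(x−vt)²/(4Dt) = (-3.82)²/(4 × 2.2 × 16) = 0.1036; exp(−0.1036) = 0.9016.
C = 0.9651 × 0.9016 = 0.870 kg/m³.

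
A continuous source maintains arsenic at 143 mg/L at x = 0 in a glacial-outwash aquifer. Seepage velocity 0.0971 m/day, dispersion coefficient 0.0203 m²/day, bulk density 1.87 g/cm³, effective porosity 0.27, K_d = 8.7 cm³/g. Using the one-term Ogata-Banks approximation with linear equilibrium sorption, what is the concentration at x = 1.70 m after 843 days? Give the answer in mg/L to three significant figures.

Retardation factor R = 1 + ρ_b·K_d/n = 1 + 1.87 × 8.7/0.27 = 61.26.
Sorption retards both mechanisms: v_R = v/R = 0.001585 m/day, D_R = D/R = 0.0003314 m²/day.
v_R·t = 0.001585 × 843 = 1.336155 m; 2√(D_R t) = 1.057 m; argument = (1.70 − 1.336155)/1.057 = 0.3442.
C = C₀ × ½·erfc(0.3442) = 143 × 0.3132 = 44.8 mg/L.

44.8 mg/L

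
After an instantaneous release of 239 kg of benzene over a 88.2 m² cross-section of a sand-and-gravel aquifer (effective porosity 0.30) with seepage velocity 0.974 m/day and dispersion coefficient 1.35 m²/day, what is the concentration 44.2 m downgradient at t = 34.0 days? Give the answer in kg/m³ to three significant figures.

For an instantaneous plane source, C(x,t) = M/(n_e·A·√(4πDt)) · exp(−(x−vt)²/(4Dt)), with n_e·A the pore (flow) area.
Plume center vt = 0.974 × 34.0 = 33.116 m, so the well at 44.2 m is 11.084 m downgradient of the peak.
√(4πDt) = 24.02 m, giving peak height M/(n_e·A·√(4πDt)) = 239/(0.30 × 88.2 × 24.02) = 0.3760 kg/m³.
(x−vt)²/(4Dt) = (11.084)²/(4 × 1.35 × 34.0) = 0.6691; exp(−0.6691) = 0.5122.
C = 0.3760 × 0.5122 = 0.193 kg/m³.

0.193 kg/m³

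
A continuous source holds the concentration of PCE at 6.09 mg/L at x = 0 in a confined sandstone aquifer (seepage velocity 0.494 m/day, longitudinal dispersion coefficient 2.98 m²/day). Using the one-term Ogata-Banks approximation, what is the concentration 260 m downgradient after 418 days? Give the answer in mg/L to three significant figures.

For a continuous step input, C/C₀ ≈ ½·erfc((x−vt)/(2√(Dt))).
vt = 0.494 × 418 = 206.492 m and 2√(Dt) = 2√(2.98 × 418) = 70.59 m.
Argument (x−vt)/(2√(Dt)) = (260 − 206.492)/70.59 = 0.7580; ½·erfc(0.7580) = 0.1419.
C = 6.09 × 0.1419 = 0.864 mg/L.

0.864 mg/L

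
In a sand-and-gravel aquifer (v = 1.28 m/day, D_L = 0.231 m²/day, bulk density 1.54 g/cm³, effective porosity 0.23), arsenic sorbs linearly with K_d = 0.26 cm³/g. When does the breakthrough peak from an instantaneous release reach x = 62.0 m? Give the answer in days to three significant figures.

132 days

Retardation factor R = 1 + ρ_b·K_d/n = 1 + 1.54 × 0.26/0.23 = 2.741.
Sorption retards both mechanisms: v_R = v/R = 0.4670 m/day, D_R = D/R = 0.08428 m²/day.
Peak time from v_R²t² + 2D_R t − x² = 0: t = (√(D_R² + v_R²x²) − D_R)/v_R².
√(D_R² + v_R²x²) = √(0.08428² + 0.4670² × 62.0²) = 28.95; v_R² = 0.2181.
t = (28.95 − 0.08428)/0.2181 = 132 days.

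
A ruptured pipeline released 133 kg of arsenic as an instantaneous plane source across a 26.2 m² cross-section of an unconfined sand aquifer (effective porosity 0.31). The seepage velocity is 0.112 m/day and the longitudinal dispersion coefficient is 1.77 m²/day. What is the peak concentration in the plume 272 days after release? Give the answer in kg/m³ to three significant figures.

0.211 kg/m³

The peak of an instantaneous 1D plume sits at x = vt; there the Gaussian factor is 1 and C_max = M/(n_e·A·√(4πDt)), where n_e·A is the pore area the mass is dissolved in.
√(4πDt) = √(4π × 1.77 × 272) = 77.78 m, so C_max = 133/(0.31 × 26.2 × 77.78) = 0.211 kg/m³.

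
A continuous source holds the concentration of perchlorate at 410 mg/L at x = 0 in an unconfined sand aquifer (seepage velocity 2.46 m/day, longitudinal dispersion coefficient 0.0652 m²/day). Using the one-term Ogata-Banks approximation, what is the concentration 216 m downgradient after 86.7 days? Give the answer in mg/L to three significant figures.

85.9 mg/L

For a continuous step input, C/C₀ ≈ ½·erfc((x−vt)/(2√(Dt))).
vt = 2.46 × 86.7 = 213.282 m and 2√(Dt) = 2√(0.0652 × 86.7) = 4.755 m.
Argument (x−vt)/(2√(Dt)) = (216 − 213.282)/4.755 = 0.5716; ½·erfc(0.5716) = 0.2094.
C = 410 × 0.2094 = 85.9 mg/L.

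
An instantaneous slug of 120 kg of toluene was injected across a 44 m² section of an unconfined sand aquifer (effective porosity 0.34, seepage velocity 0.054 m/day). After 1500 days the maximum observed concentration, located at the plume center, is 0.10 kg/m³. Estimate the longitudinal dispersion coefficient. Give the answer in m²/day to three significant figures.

0.341 m²/day

At the plume center C_max = M/(n_e·A·√(4πDt)), so D = M²/(4πt·(n_e·A·C_max)²).
n_e·A·C_max = 0.34 × 44 × 0.10 = 1.496 kg/m.
D = 120²/(4π × 1500 × 1.496²) = 0.341 m²/day.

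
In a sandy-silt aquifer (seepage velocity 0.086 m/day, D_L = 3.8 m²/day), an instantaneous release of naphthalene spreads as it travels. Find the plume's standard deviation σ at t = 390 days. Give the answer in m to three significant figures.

Dispersive spreading gives a Gaussian with σ² = 2Dt; advection only shifts the center.
σ = √(2 × 3.8 × 390) = 54.4 m.

54.4 m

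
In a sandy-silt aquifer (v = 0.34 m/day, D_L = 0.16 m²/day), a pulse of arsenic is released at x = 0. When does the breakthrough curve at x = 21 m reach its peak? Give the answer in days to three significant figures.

60.4 days

For the 1D instantaneous-source solution, setting ∂C/∂t = 0 at fixed x gives v²t² + 2Dt − x² = 0, so t = (√(D² + v²x²) − D)/v².
√(D² + v²x²) = √(0.16² + 0.34² × 21²) = 7.142; v² = 0.1156.
t = (7.142 − 0.16)/0.1156 = 60.4 days (vs. the pure-advection estimate x/v = 61.8 d).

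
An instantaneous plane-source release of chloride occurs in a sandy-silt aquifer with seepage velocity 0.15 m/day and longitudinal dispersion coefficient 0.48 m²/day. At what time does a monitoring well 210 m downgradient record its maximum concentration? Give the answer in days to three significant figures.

For the 1D instantaneous-source solution, setting ∂C/∂t = 0 at fixed x gives v²t² + 2Dt − x² = 0, so t = (√(D² + v²x²) − D)/v².
√(D² + v²x²) = √(0.48² + 0.15² × 210²) = 31.50; v² = 0.0225.
t = (31.50 − 0.48)/0.0225 = 1380 days (vs. the pure-advection estimate x/v = 1400 d).

1380 days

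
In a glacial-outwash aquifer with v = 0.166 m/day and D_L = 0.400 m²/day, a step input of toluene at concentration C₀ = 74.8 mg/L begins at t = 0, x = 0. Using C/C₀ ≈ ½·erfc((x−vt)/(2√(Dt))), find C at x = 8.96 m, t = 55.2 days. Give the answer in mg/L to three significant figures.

38.3 mg/L

For a continuous step input, C/C₀ ≈ ½·erfc((x−vt)/(2√(Dt))).
vt = 0.166 × 55.2 = 9.1632 m and 2√(Dt) = 2√(0.400 × 55.2) = 9.398 m.
Argument (x−vt)/(2√(Dt)) = (8.96 − 9.1632)/9.398 = -0.02162; ½·erfc(-0.02162) = 0.5122.
C = 74.8 × 0.5122 = 38.3 mg/L.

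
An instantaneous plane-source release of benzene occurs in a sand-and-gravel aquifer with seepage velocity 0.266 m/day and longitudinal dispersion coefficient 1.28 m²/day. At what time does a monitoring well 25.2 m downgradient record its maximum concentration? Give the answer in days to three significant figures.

78.4 days

For the 1D instantaneous-source solution, setting ∂C/∂t = 0 at fixed x gives v²t² + 2Dt − x² = 0, so t = (√(D² + v²x²) − D)/v².
√(D² + v²x²) = √(1.28² + 0.266² × 25.2²) = 6.824; v² = 0.070756.
t = (6.824 − 1.28)/0.070756 = 78.4 days (vs. the pure-advection estimate x/v = 94.7 d).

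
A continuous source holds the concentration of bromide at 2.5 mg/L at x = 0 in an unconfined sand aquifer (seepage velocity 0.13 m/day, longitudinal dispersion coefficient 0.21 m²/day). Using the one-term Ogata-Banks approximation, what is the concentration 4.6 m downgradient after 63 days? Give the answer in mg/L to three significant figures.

1.89 mg/L

For a continuous step input, C/C₀ ≈ ½·erfc((x−vt)/(2√(Dt))).
vt = 0.13 × 63 = 8.19 m and 2√(Dt) = 2√(0.21 × 63) = 7.275 m.
Argument (x−vt)/(2√(Dt)) = (4.6 − 8.19)/7.275 = -0.4935; ½·erfc(-0.4935) = 0.7574.
C = 2.5 × 0.7574 = 1.89 mg/L.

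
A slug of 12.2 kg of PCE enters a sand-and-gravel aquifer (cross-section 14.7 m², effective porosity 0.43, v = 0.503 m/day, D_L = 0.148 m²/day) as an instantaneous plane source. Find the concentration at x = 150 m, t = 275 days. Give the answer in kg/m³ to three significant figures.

For an instantaneous plane source, C(x,t) = M/(n_e·A·√(4πDt)) · exp(−(x−vt)²/(4Dt)), with n_e·A the pore (flow) area.
Plume center vt = 0.503 × 275 = 138.325 m, so the well at 150 m is 11.675 m downgradient of the peak.
√(4πDt) = 22.62 m, giving peak height M/(n_e·A·√(4πDt)) = 12.2/(0.43 × 14.7 × 22.62) = 0.08533 kg/m³.
(x−vt)²/(4Dt) = (11.675)²/(4 × 0.148 × 275) = 0.8373; exp(−0.8373) = 0.4329.
C = 0.08533 × 0.4329 = 0.0369 kg/m³.

0.0369 kg/m³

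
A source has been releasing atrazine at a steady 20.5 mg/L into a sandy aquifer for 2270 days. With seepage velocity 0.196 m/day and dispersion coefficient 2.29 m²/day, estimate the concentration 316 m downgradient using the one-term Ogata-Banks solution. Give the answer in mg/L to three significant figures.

18.4 mg/L

For a continuous step input, C/C₀ ≈ ½·erfc((x−vt)/(2√(Dt))).
vt = 0.196 × 2270 = 444.92 m and 2√(Dt) = 2√(2.29 × 2270) = 144.2 m.
Argument (x−vt)/(2√(Dt)) = (316 − 444.92)/144.2 = -0.8940; ½·erfc(-0.8940) = 0.8969.
C = 20.5 × 0.8969 = 18.4 mg/L.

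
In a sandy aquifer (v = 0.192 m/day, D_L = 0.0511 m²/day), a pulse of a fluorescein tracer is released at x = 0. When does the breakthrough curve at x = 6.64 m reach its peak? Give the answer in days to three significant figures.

33.2 days

For the 1D instantaneous-source solution, setting ∂C/∂t = 0 at fixed x gives v²t² + 2Dt − x² = 0, so t = (√(D² + v²x²) − D)/v².
√(D² + v²x²) = √(0.0511² + 0.192² × 6.64²) = 1.276; v² = 0.036864.
t = (1.276 − 0.0511)/0.036864 = 33.2 days (vs. the pure-advection estimate x/v = 34.6 d).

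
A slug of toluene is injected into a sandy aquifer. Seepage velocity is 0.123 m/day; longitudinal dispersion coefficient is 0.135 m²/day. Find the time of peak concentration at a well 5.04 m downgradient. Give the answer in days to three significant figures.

33.0 days

For the 1D instantaneous-source solution, setting ∂C/∂t = 0 at fixed x gives v²t² + 2Dt − x² = 0, so t = (√(D² + v²x²) − D)/v².
√(D² + v²x²) = √(0.135² + 0.123² × 5.04²) = 0.6344; v² = 0.015129.
t = (0.6344 − 0.135)/0.015129 = 33.0 days (vs. the pure-advection estimate x/v = 41.0 d).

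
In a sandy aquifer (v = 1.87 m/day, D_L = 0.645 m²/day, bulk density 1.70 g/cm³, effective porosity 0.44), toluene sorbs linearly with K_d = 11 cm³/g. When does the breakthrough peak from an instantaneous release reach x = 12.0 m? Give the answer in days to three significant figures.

271 days

Retardation factor R = 1 + ρ_b·K_d/n = 1 + 1.70 × 11/0.44 = 43.50.
Sorption retards both mechanisms: v_R = v/R = 0.04299 m/day, D_R = D/R = 0.01483 m²/day.
Peak time from v_R²t² + 2D_R t − x² = 0: t = (√(D_R² + v_R²x²) − D_R)/v_R².
√(D_R² + v_R²x²) = √(0.01483² + 0.04299² × 12.0²) = 0.5161; v_R² = 0.001848.
t = (0.5161 − 0.01483)/0.001848 = 271 days.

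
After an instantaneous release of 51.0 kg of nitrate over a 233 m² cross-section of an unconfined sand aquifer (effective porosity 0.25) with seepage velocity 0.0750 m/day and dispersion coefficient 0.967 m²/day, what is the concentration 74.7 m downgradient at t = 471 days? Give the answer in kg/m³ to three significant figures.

0.00494 kg/m³

For an instantaneous plane source, C(x,t) = M/(n_e·A·√(4πDt)) · exp(−(x−vt)²/(4Dt)), with n_e·A the pore (flow) area.
Plume center vt = 0.0750 × 471 = 35.325 m, so the well at 74.7 m is 39.375 m downgradient of the peak.
√(4πDt) = 75.65 m, giving peak height M/(n_e·A·√(4πDt)) = 51.0/(0.25 × 233 × 75.65) = 0.01157 kg/m³.
(x−vt)²/(4Dt) = (39.375)²/(4 × 0.967 × 471) = 0.8510; exp(−0.8510) = 0.4270.
C = 0.01157 × 0.4270 = 0.00494 kg/m³.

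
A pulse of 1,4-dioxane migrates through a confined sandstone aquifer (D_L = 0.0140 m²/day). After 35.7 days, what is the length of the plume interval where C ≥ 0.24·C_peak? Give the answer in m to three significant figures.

3.38 m

The plume is Gaussian with σ = √(2Dt) = √(2 × 0.0140 × 35.7) = 0.9998 m.
C/C_peak = exp(−Δx²/(2σ²)) = 0.24 ⇒ Δx = σ·√(−2 ln 0.24) = 0.9998 × 1.689 = 1.689 m.
Width = 2Δx = 3.38 m.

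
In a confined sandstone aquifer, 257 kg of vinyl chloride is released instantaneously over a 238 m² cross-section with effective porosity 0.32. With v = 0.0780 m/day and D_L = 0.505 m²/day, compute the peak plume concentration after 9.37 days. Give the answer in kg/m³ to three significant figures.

0.438 kg/m³

The peak of an instantaneous 1D plume sits at x = vt; there the Gaussian factor is 1 and C_max = M/(n_e·A·√(4πDt)), where n_e·A is the pore area the mass is dissolved in.
√(4πDt) = √(4π × 0.505 × 9.37) = 7.711 m, so C_max = 257/(0.32 × 238 × 7.711) = 0.438 kg/m³.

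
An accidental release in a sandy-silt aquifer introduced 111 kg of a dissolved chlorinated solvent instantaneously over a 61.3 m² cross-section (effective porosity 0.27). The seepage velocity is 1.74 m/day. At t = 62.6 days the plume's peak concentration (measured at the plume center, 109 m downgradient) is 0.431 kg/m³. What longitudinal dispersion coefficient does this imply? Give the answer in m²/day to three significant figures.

At the plume center C_max = M/(n_e·A·√(4πDt)), so D = M²/(4πt·(n_e·A·C_max)²).
n_e·A·C_max = 0.27 × 61.3 × 0.431 = 7.133 kg/m.
D = 111²/(4π × 62.6 × 7.133²) = 0.308 m²/day.

0.308 m²/day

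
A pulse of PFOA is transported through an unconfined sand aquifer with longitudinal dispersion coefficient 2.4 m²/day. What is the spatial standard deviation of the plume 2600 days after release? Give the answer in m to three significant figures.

112 m

Dispersive spreading gives a Gaussian with σ² = 2Dt; advection only shifts the center.
σ = √(2 × 2.4 × 2600) = 112 m.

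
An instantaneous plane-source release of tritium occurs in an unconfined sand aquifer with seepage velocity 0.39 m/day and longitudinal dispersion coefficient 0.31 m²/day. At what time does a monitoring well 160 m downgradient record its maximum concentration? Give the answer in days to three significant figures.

408 days

For the 1D instantaneous-source solution, setting ∂C/∂t = 0 at fixed x gives v²t² + 2Dt − x² = 0, so t = (√(D² + v²x²) − D)/v².
√(D² + v²x²) = √(0.31² + 0.39² × 160²) = 62.40; v² = 0.1521.
t = (62.40 − 0.31)/0.1521 = 408 days (vs. the pure-advection estimate x/v = 410 d).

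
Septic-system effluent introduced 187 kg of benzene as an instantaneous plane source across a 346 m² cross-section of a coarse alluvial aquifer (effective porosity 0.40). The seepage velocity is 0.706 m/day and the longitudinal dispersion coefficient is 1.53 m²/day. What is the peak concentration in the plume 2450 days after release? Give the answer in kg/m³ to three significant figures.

The peak of an instantaneous 1D plume sits at x = vt; there the Gaussian factor is 1 and C_max = M/(n_e·A·√(4πDt)), where n_e·A is the pore area the mass is dissolved in.
√(4πDt) = √(4π × 1.53 × 2450) = 217.0 m, so C_max = 187/(0.40 × 346 × 217.0) = 0.00623 kg/m³.

0.00623 kg/m³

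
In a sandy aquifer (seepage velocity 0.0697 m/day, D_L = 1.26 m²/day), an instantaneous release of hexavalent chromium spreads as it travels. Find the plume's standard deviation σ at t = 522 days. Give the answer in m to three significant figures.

36.3 m

Dispersive spreading gives a Gaussian with σ² = 2Dt; advection only shifts the center.
σ = √(2 × 1.26 × 522) = 36.3 m.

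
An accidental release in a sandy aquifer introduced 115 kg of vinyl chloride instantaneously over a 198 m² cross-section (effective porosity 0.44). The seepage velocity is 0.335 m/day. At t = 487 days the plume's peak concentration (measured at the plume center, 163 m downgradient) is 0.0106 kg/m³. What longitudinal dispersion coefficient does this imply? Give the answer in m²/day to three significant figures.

2.53 m²/day

At the plume center C_max = M/(n_e·A·√(4πDt)), so D = M²/(4πt·(n_e·A·C_max)²).
n_e·A·C_max = 0.44 × 198 × 0.0106 = 0.9235 kg/m.
D = 115²/(4π × 487 × 0.9235²) = 2.53 m²/day.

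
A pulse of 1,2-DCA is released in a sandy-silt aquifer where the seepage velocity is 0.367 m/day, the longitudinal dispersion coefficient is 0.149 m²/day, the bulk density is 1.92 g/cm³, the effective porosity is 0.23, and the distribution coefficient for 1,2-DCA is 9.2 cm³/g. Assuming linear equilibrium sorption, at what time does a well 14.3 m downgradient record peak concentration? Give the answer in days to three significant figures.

Retardation factor R = 1 + ρ_b·K_d/n = 1 + 1.92 × 9.2/0.23 = 77.80.
Sorption retards both mechanisms: v_R = v/R = 0.004717 m/day, D_R = D/R = 0.001915 m²/day.
Peak time from v_R²t² + 2D_R t − x² = 0: t = (√(D_R² + v_R²x²) − D_R)/v_R².
√(D_R² + v_R²x²) = √(0.001915² + 0.004717² × 14.3²) = 0.06748; v_R² = 2.225e-05.
t = (0.06748 − 0.001915)/2.225e-05 = 2950 days.

2950 days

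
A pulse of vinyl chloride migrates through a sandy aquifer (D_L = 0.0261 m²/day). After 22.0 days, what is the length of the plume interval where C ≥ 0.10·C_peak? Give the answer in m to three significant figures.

4.60 m

The plume is Gaussian with σ = √(2Dt) = √(2 × 0.0261 × 22.0) = 1.072 m.
C/C_peak = exp(−Δx²/(2σ²)) = 0.10 ⇒ Δx = σ·√(−2 ln 0.10) = 1.072 × 2.146 = 2.301 m.
Width = 2Δx = 4.60 m.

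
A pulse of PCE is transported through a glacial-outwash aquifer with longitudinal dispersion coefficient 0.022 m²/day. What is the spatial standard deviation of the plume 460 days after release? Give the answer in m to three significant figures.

Dispersive spreading gives a Gaussian with σ² = 2Dt; advection only shifts the center.
σ = √(2 × 0.022 × 460) = 4.50 m.

4.50 m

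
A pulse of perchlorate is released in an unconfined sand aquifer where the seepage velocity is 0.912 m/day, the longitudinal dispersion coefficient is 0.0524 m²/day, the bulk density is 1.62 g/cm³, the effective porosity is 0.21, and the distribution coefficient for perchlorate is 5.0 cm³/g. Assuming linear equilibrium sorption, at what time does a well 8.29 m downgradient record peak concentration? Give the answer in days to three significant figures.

Retardation factor R = 1 + ρ_b·K_d/n = 1 + 1.62 × 5.0/0.21 = 39.57.
Sorption retards both mechanisms: v_R = v/R = 0.02305 m/day, D_R = D/R = 0.001324 m²/day.
Peak time from v_R²t² + 2D_R t − x² = 0: t = (√(D_R² + v_R²x²) − D_R)/v_R².
√(D_R² + v_R²x²) = √(0.001324² + 0.02305² × 8.29²) = 0.1911; v_R² = 0.0005313.
t = (0.1911 − 0.001324)/0.0005313 = 357 days.

357 days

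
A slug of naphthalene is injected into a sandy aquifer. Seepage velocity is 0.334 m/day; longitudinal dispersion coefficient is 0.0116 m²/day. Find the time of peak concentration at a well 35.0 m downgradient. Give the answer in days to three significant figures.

For the 1D instantaneous-source solution, setting ∂C/∂t = 0 at fixed x gives v²t² + 2Dt − x² = 0, so t = (√(D² + v²x²) − D)/v².
√(D² + v²x²) = √(0.0116² + 0.334² × 35.0²) = 11.69; v² = 0.111556.
t = (11.69 − 0.0116)/0.111556 = 105 days (vs. the pure-advection estimate x/v = 105 d).

105 days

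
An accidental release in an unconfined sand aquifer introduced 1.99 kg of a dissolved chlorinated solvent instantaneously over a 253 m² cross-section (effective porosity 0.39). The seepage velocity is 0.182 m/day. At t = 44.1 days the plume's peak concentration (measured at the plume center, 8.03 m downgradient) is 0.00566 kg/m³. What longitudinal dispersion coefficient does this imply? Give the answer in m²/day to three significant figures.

0.0229 m²/day

At the plume center C_max = M/(n_e·A·√(4πDt)), so D = M²/(4πt·(n_e·A·C_max)²).
n_e·A·C_max = 0.39 × 253 × 0.00566 = 0.5585 kg/m.
D = 1.99²/(4π × 44.1 × 0.5585²) = 0.0229 m²/day.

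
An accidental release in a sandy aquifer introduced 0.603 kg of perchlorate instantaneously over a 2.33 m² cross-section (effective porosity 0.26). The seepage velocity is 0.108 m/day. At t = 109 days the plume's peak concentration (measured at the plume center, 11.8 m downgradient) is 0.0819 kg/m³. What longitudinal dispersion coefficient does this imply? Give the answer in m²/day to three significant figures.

0.108 m²/day

At the plume center C_max = M/(n_e·A·√(4πDt)), so D = M²/(4πt·(n_e·A·C_max)²).
n_e·A·C_max = 0.26 × 2.33 × 0.0819 = 0.04962 kg/m.
D = 0.603²/(4π × 109 × 0.04962²) = 0.108 m²/day.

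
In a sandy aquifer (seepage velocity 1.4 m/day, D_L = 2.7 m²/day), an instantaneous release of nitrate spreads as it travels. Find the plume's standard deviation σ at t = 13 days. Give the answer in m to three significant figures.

8.38 m

Dispersive spreading gives a Gaussian with σ² = 2Dt; advection only shifts the center.
σ = √(2 × 2.7 × 13) = 8.38 m.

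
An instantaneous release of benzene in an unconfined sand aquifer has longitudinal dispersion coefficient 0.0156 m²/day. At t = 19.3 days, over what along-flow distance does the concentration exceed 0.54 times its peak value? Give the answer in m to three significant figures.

The plume is Gaussian with σ = √(2Dt) = √(2 × 0.0156 × 19.3) = 0.7760 m.
C/C_peak = exp(−Δx²/(2σ²)) = 0.54 ⇒ Δx = σ·√(−2 ln 0.54) = 0.7760 × 1.110 = 0.8614 m.
Width = 2Δx = 1.72 m.

1.72 m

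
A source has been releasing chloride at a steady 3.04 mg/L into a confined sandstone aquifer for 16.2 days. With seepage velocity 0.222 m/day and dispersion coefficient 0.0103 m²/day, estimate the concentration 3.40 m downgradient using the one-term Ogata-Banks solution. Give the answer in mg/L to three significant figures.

For a continuous step input, C/C₀ ≈ ½·erfc((x−vt)/(2√(Dt))).
vt = 0.222 × 16.2 = 3.5964 m and 2√(Dt) = 2√(0.0103 × 16.2) = 0.8170 m.
Argument (x−vt)/(2√(Dt)) = (3.40 − 3.5964)/0.8170 = -0.2404; ½·erfc(-0.2404) = 0.6331.
C = 3.04 × 0.6331 = 1.92 mg/L.

1.92 mg/L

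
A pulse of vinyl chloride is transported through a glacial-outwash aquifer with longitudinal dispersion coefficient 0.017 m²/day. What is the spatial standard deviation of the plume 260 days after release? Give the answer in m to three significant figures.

2.97 m

Dispersive spreading gives a Gaussian with σ² = 2Dt; advection only shifts the center.
σ = √(2 × 0.017 × 260) = 2.97 m.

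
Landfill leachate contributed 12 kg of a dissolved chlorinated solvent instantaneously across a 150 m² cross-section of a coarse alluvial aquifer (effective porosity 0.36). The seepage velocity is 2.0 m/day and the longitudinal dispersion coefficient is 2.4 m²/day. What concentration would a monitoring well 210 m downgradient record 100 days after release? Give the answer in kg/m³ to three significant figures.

0.00365 kg/m³

For an instantaneous plane source, C(x,t) = M/(n_e·A·√(4πDt)) · exp(−(x−vt)²/(4Dt)), with n_e·A the pore (flow) area.
Plume center vt = 2.0 × 100 = 200 m, so the well at 210 m is 10 m downgradient of the peak.
√(4πDt) = 54.92 m, giving peak height M/(n_e·A·√(4πDt)) = 12/(0.36 × 150 × 54.92) = 0.004046 kg/m³.
(x−vt)²/(4Dt) = (10)²/(4 × 2.4 × 100) = 0.1042; exp(−0.1042) = 0.9010.
C = 0.004046 × 0.9010 = 0.00365 kg/m³.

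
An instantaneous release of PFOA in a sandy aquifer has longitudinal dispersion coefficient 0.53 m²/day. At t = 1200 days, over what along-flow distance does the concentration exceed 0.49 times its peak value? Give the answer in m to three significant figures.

85.2 m

The plume is Gaussian with σ = √(2Dt) = √(2 × 0.53 × 1200) = 35.67 m.
C/C_peak = exp(−Δx²/(2σ²)) = 0.49 ⇒ Δx = σ·√(−2 ln 0.49) = 35.67 × 1.194 = 42.59 m.
Width = 2Δx = 85.2 m.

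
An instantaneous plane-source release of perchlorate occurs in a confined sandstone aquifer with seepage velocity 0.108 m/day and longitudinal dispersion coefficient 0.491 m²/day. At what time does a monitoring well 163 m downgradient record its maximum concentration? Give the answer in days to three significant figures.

1470 days

For the 1D instantaneous-source solution, setting ∂C/∂t = 0 at fixed x gives v²t² + 2Dt − x² = 0, so t = (√(D² + v²x²) − D)/v².
√(D² + v²x²) = √(0.491² + 0.108² × 163²) = 17.61; v² = 0.011664.
t = (17.61 − 0.491)/0.011664 = 1470 days (vs. the pure-advection estimate x/v = 1510 d).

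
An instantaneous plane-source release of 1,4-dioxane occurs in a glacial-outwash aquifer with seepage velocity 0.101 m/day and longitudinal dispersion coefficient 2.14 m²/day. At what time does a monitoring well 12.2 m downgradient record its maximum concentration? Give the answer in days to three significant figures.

32.3 days

For the 1D instantaneous-source solution, setting ∂C/∂t = 0 at fixed x gives v²t² + 2Dt − x² = 0, so t = (√(D² + v²x²) − D)/v².
√(D² + v²x²) = √(2.14² + 0.101² × 12.2²) = 2.469; v² = 0.010201.
t = (2.469 − 2.14)/0.010201 = 32.3 days (vs. the pure-advection estimate x/v = 121 d).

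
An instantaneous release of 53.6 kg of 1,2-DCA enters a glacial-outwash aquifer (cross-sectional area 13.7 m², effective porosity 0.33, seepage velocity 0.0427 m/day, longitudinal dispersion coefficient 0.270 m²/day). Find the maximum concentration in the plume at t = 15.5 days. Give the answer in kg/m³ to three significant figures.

The peak of an instantaneous 1D plume sits at x = vt; there the Gaussian factor is 1 and C_max = M/(n_e·A·√(4πDt)), where n_e·A is the pore area the mass is dissolved in.
√(4πDt) = √(4π × 0.270 × 15.5) = 7.252 m, so C_max = 53.6/(0.33 × 13.7 × 7.252) = 1.63 kg/m³.

1.63 kg/m³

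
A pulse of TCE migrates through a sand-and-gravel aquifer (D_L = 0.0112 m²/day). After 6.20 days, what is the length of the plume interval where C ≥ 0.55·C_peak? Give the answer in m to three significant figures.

0.815 m

The plume is Gaussian with σ = √(2Dt) = √(2 × 0.0112 × 6.20) = 0.3727 m.
C/C_peak = exp(−Δx²/(2σ²)) = 0.55 ⇒ Δx = σ·√(−2 ln 0.55) = 0.3727 × 1.093 = 0.4074 m.
Width = 2Δx = 0.815 m.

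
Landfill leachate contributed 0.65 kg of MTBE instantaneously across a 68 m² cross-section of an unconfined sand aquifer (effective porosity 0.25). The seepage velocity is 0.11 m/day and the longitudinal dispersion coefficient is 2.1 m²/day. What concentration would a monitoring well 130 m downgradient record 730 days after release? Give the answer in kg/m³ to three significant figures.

For an instantaneous plane source, C(x,t) = M/(n_e·A·√(4πDt)) · exp(−(x−vt)²/(4Dt)), with n_e·A the pore (flow) area.
Plume center vt = 0.11 × 730 = 80.3 m, so the well at 130 m is 49.7 m downgradient of the peak.
√(4πDt) = 138.8 m, giving peak height M/(n_e·A·√(4πDt)) = 0.65/(0.25 × 68 × 138.8) = 0.0002755 kg/m³.
(x−vt)²/(4Dt) = (49.7)²/(4 × 2.1 × 730) = 0.4028; exp(−0.4028) = 0.6684.
C = 0.0002755 × 0.6684 = 0.000184 kg/m³.

0.000184 kg/m³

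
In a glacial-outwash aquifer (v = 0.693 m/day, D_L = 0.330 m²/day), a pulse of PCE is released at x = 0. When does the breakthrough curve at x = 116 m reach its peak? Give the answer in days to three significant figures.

For the 1D instantaneous-source solution, setting ∂C/∂t = 0 at fixed x gives v²t² + 2Dt − x² = 0, so t = (√(D² + v²x²) − D)/v².
√(D² + v²x²) = √(0.330² + 0.693² × 116²) = 80.39; v² = 0.480249.
t = (80.39 − 0.330)/0.480249 = 167 days (vs. the pure-advection estimate x/v = 167 d).

167 days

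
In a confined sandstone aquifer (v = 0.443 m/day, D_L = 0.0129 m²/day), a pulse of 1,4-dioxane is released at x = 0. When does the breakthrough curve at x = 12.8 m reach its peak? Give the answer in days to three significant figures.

28.8 days

For the 1D instantaneous-source solution, setting ∂C/∂t = 0 at fixed x gives v²t² + 2Dt − x² = 0, so t = (√(D² + v²x²) − D)/v².
√(D² + v²x²) = √(0.0129² + 0.443² × 12.8²) = 5.670; v² = 0.196249.
t = (5.670 − 0.0129)/0.196249 = 28.8 days (vs. the pure-advection estimate x/v = 28.9 d).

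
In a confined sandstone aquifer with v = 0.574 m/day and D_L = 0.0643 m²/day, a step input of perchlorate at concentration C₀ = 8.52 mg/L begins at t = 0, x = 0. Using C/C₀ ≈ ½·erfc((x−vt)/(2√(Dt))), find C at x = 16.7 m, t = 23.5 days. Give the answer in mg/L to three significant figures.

0.276 mg/L

For a continuous step input, C/C₀ ≈ ½·erfc((x−vt)/(2√(Dt))).
vt = 0.574 × 23.5 = 13.489 m and 2√(Dt) = 2√(0.0643 × 23.5) = 2.458 m.
Argument (x−vt)/(2√(Dt)) = (16.7 − 13.489)/2.458 = 1.306; ½·erfc(1.306) = 0.03238.
C = 8.52 × 0.03238 = 0.276 mg/L.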